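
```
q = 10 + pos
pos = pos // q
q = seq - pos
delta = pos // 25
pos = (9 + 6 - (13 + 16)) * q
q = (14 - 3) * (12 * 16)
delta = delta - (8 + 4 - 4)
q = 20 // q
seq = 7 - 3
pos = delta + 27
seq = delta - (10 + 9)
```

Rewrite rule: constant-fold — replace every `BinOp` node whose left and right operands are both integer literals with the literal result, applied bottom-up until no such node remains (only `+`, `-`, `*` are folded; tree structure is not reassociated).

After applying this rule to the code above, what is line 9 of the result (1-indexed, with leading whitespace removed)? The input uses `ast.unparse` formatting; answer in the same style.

seq = 4

Transformed code:
q = 10 + pos
pos = pos // q
q = seq - pos
delta = pos // 25
pos = -14 * q
q = 2112
delta = delta - 8
q = 20 // q
seq = 4
pos = delta + 27
seq = delta - 19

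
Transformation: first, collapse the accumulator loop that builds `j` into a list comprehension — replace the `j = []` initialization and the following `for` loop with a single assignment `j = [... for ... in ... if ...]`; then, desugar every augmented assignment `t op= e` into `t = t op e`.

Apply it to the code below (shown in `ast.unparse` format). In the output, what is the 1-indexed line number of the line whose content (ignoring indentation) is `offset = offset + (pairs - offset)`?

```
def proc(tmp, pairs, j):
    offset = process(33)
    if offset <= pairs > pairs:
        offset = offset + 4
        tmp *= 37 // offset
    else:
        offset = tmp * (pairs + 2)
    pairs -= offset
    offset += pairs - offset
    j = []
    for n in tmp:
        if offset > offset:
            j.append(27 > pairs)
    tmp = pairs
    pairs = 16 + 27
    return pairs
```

Transformed code:
def proc(tmp, pairs, j):
    offset = process(33)
    if offset <= pairs > pairs:
        offset = offset + 4
        tmp = tmp * (37 // offset)
    else:
        offset = tmp * (pairs + 2)
    pairs = pairs - offset
    offset = offset + (pairs - offset)
    j = [27 > pairs for n in tmp if offset > offset]
    tmp = pairs
    pairs = 16 + 27
    return pairs

9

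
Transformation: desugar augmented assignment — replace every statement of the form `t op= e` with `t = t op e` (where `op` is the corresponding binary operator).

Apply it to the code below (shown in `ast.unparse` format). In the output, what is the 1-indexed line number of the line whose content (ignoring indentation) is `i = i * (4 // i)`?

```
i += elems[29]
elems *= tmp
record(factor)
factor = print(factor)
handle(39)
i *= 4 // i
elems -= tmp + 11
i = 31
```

Transformed code:
i = i + elems[29]
elems = elems * tmp
record(factor)
factor = print(factor)
handle(39)
i = i * (4 // i)
elems = elems - (tmp + 11)
i = 31

6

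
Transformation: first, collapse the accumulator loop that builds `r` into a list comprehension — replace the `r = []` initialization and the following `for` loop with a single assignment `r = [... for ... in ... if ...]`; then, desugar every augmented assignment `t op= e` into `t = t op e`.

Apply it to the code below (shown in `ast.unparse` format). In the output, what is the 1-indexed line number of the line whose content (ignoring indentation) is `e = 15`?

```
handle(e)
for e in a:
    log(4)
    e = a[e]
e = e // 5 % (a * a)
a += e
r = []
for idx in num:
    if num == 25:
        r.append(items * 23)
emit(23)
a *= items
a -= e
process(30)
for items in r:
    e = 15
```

Transformed code:
handle(e)
for e in a:
    log(4)
    e = a[e]
e = e // 5 % (a * a)
a = a + e
r = [items * 23 for idx in num if num == 25]
emit(23)
a = a * items
a = a - e
process(30)
for items in r:
    e = 15

13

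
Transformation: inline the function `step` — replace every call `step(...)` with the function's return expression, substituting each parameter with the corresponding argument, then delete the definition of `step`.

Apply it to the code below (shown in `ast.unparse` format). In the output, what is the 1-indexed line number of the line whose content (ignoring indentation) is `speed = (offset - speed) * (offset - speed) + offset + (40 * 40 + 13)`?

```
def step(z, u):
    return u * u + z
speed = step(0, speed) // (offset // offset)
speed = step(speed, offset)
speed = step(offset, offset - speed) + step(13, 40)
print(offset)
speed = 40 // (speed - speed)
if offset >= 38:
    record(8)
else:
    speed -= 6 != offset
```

Transformed code:
speed = (speed * speed + 0) // (offset // offset)
speed = offset * offset + speed
speed = (offset - speed) * (offset - speed) + offset + (40 * 40 + 13)
print(offset)
speed = 40 // (speed - speed)
if offset >= 38:
    record(8)
else:
    speed -= 6 != offset

3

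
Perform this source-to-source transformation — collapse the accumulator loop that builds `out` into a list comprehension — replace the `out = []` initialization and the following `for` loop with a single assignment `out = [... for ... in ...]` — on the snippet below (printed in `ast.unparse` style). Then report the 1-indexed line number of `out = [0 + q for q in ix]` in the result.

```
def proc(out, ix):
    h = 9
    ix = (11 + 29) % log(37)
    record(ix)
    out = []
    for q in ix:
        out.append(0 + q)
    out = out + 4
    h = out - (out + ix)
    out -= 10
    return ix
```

5

Transformed code:
def proc(out, ix):
    h = 9
    ix = (11 + 29) % log(37)
    record(ix)
    out = [0 + q for q in ix]
    out = out + 4
    h = out - (out + ix)
    out -= 10
    return ix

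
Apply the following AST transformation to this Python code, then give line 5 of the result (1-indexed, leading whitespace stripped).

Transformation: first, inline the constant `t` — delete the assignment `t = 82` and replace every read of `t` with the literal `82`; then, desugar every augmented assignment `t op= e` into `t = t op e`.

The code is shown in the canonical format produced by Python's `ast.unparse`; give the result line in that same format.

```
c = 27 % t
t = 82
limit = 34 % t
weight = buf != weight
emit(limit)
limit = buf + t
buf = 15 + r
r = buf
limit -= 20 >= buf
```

Transformed code:
c = 27 % 82
limit = 34 % 82
weight = buf != weight
emit(limit)
limit = buf + 82
buf = 15 + r
r = buf
limit = limit - (20 >= buf)

limit = buf + 82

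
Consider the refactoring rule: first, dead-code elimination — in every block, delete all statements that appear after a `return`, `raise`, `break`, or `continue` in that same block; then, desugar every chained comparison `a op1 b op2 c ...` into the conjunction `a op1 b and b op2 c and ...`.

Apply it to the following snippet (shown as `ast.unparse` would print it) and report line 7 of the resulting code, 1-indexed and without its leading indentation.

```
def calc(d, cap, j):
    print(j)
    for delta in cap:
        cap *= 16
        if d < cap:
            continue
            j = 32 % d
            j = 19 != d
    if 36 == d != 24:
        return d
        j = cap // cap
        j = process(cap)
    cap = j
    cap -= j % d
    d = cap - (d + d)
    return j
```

if 36 == d and d != 24:

Transformed code:
def calc(d, cap, j):
    print(j)
    for delta in cap:
        cap *= 16
        if d < cap:
            continue
    if 36 == d and d != 24:
        return d
    cap = j
    cap -= j % d
    d = cap - (d + d)
    return j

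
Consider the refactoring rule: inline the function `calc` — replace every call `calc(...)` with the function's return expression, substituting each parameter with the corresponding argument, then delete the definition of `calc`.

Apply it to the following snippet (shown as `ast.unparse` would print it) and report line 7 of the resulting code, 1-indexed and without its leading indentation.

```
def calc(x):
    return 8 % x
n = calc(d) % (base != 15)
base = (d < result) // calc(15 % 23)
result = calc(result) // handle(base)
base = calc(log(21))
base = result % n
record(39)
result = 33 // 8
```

result = 33 // 8

Transformed code:
n = 8 % d % (base != 15)
base = (d < result) // (8 % (15 % 23))
result = 8 % result // handle(base)
base = 8 % log(21)
base = result % n
record(39)
result = 33 // 8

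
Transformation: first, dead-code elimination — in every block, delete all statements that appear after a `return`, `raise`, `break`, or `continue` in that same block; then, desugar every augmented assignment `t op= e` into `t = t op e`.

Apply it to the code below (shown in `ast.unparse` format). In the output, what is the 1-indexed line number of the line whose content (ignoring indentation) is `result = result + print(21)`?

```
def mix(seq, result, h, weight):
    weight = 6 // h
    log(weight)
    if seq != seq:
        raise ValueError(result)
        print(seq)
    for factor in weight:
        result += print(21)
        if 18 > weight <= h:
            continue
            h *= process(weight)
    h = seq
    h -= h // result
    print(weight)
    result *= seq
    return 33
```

Transformed code:
def mix(seq, result, h, weight):
    weight = 6 // h
    log(weight)
    if seq != seq:
        raise ValueError(result)
    for factor in weight:
        result = result + print(21)
        if 18 > weight <= h:
            continue
    h = seq
    h = h - h // result
    print(weight)
    result = result * seq
    return 33

7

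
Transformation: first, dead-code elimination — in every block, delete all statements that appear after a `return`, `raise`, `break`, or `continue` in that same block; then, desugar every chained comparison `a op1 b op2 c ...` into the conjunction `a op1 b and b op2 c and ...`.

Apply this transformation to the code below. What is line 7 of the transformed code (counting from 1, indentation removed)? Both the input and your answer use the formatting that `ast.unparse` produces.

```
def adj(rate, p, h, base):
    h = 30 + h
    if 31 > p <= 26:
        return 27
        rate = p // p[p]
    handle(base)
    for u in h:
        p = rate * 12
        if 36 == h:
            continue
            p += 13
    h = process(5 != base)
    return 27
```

p = rate * 12

Transformed code:
def adj(rate, p, h, base):
    h = 30 + h
    if 31 > p and p <= 26:
        return 27
    handle(base)
    for u in h:
        p = rate * 12
        if 36 == h:
            continue
    h = process(5 != base)
    return 27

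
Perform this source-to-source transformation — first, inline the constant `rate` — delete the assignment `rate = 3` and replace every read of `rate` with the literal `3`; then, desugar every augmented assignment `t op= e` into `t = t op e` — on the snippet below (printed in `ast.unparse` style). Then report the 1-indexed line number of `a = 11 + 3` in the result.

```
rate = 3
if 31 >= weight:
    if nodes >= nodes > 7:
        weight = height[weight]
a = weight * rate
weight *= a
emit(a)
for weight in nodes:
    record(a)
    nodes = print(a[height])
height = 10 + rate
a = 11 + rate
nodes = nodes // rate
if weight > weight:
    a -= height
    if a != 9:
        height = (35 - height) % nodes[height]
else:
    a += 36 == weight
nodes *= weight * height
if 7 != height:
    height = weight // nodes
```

Transformed code:
if 31 >= weight:
    if nodes >= nodes > 7:
        weight = height[weight]
a = weight * 3
weight = weight * a
emit(a)
for weight in nodes:
    record(a)
    nodes = print(a[height])
height = 10 + 3
a = 11 + 3
nodes = nodes // 3
if weight > weight:
    a = a - height
    if a != 9:
        height = (35 - height) % nodes[height]
else:
    a = a + (36 == weight)
nodes = nodes * (weight * height)
if 7 != height:
    height = weight // nodes

11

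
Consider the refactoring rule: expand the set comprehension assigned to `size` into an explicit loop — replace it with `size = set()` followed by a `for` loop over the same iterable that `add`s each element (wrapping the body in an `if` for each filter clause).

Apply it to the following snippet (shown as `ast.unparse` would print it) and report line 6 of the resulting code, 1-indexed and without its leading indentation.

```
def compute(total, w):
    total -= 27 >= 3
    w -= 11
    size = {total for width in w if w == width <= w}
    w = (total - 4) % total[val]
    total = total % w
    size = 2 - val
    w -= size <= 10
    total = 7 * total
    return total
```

Transformed code:
def compute(total, w):
    total -= 27 >= 3
    w -= 11
    size = set()
    for width in w:
        if w == width <= w:
            size.add(total)
    w = (total - 4) % total[val]
    total = total % w
    size = 2 - val
    w -= size <= 10
    total = 7 * total
    return total

if w == width <= w:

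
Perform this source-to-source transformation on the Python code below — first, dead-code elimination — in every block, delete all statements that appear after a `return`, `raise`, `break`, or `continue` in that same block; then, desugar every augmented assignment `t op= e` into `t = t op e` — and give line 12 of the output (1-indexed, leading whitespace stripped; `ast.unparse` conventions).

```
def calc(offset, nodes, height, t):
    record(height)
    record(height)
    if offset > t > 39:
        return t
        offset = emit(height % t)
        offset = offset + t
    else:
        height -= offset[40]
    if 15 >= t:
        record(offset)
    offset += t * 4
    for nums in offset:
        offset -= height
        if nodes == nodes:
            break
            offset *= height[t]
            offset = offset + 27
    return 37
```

Transformed code:
def calc(offset, nodes, height, t):
    record(height)
    record(height)
    if offset > t > 39:
        return t
    else:
        height = height - offset[40]
    if 15 >= t:
        record(offset)
    offset = offset + t * 4
    for nums in offset:
        offset = offset - height
        if nodes == nodes:
            break
    return 37

offset = offset - height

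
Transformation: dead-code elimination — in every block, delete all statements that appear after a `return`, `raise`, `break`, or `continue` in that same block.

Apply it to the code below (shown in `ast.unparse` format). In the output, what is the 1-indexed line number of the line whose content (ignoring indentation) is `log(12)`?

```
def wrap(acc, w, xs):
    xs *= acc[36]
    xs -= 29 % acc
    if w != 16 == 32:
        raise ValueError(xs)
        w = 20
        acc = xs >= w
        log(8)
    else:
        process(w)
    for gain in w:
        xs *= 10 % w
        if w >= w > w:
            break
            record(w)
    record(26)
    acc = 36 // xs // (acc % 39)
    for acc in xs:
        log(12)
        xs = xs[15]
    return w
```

15

Transformed code:
def wrap(acc, w, xs):
    xs *= acc[36]
    xs -= 29 % acc
    if w != 16 == 32:
        raise ValueError(xs)
    else:
        process(w)
    for gain in w:
        xs *= 10 % w
        if w >= w > w:
            break
    record(26)
    acc = 36 // xs // (acc % 39)
    for acc in xs:
        log(12)
        xs = xs[15]
    return w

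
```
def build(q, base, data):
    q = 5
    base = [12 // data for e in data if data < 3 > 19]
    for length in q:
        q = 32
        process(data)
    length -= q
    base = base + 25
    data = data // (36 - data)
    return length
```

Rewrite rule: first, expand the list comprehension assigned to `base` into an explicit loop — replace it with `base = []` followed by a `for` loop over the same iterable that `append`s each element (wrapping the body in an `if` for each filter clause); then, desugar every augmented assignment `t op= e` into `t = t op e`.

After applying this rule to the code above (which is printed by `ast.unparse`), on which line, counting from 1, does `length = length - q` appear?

10

Transformed code:
def build(q, base, data):
    q = 5
    base = []
    for e in data:
        if data < 3 > 19:
            base.append(12 // data)
    for length in q:
        q = 32
        process(data)
    length = length - q
    base = base + 25
    data = data // (36 - data)
    return length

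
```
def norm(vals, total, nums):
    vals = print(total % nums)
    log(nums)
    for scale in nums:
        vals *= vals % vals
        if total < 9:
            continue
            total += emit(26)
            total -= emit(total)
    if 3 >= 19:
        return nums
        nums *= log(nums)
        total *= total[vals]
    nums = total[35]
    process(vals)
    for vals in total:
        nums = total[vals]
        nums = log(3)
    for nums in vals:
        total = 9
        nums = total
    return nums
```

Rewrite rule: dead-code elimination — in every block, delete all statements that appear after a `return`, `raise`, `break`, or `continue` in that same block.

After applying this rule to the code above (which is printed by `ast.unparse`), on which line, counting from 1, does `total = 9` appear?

Transformed code:
def norm(vals, total, nums):
    vals = print(total % nums)
    log(nums)
    for scale in nums:
        vals *= vals % vals
        if total < 9:
            continue
    if 3 >= 19:
        return nums
    nums = total[35]
    process(vals)
    for vals in total:
        nums = total[vals]
        nums = log(3)
    for nums in vals:
        total = 9
        nums = total
    return nums

16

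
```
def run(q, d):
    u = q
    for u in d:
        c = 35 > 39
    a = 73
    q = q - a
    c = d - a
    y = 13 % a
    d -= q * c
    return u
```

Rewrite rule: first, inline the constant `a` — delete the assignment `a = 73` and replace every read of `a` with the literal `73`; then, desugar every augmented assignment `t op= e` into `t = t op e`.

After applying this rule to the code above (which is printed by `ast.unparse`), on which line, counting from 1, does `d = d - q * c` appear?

8

Transformed code:
def run(q, d):
    u = q
    for u in d:
        c = 35 > 39
    q = q - 73
    c = d - 73
    y = 13 % 73
    d = d - q * c
    return u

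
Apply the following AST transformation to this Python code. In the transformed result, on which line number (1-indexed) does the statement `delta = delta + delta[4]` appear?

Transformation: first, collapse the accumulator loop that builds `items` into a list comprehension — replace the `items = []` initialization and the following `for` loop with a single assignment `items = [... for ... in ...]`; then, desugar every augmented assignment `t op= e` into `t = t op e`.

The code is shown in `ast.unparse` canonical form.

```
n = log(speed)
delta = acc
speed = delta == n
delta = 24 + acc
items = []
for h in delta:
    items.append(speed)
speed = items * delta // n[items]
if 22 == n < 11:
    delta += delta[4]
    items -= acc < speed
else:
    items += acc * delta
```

Transformed code:
n = log(speed)
delta = acc
speed = delta == n
delta = 24 + acc
items = [speed for h in delta]
speed = items * delta // n[items]
if 22 == n < 11:
    delta = delta + delta[4]
    items = items - (acc < speed)
else:
    items = items + acc * delta

8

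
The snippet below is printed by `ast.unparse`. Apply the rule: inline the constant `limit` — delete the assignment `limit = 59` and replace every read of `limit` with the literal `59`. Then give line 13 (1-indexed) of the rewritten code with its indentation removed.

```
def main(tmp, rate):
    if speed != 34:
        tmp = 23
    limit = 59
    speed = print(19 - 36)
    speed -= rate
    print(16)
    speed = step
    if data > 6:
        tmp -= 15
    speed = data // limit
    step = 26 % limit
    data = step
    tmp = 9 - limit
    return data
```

Transformed code:
def main(tmp, rate):
    if speed != 34:
        tmp = 23
    speed = print(19 - 36)
    speed -= rate
    print(16)
    speed = step
    if data > 6:
        tmp -= 15
    speed = data // 59
    step = 26 % 59
    data = step
    tmp = 9 - 59
    return data

tmp = 9 - 59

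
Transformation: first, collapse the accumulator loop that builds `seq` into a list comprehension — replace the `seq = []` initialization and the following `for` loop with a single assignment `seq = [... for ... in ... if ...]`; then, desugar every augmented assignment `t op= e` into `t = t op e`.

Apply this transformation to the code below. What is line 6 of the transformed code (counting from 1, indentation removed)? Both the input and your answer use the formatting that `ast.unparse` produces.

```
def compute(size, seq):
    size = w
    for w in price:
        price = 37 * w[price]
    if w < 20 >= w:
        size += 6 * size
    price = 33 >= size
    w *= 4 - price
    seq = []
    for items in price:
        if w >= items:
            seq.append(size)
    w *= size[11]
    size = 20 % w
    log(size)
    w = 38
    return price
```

Transformed code:
def compute(size, seq):
    size = w
    for w in price:
        price = 37 * w[price]
    if w < 20 >= w:
        size = size + 6 * size
    price = 33 >= size
    w = w * (4 - price)
    seq = [size for items in price if w >= items]
    w = w * size[11]
    size = 20 % w
    log(size)
    w = 38
    return price

size = size + 6 * size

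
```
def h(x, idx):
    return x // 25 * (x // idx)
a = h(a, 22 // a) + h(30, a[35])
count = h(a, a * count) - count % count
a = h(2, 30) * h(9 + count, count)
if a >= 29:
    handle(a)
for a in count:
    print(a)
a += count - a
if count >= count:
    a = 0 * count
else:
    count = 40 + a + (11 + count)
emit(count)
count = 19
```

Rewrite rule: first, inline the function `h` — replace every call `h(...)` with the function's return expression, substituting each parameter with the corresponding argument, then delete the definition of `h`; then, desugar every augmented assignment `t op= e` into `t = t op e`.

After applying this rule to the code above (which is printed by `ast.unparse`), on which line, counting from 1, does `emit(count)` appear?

Transformed code:
a = a // 25 * (a // (22 // a)) + 30 // 25 * (30 // a[35])
count = a // 25 * (a // (a * count)) - count % count
a = 2 // 25 * (2 // 30) * ((9 + count) // 25 * ((9 + count) // count))
if a >= 29:
    handle(a)
for a in count:
    print(a)
a = a + (count - a)
if count >= count:
    a = 0 * count
else:
    count = 40 + a + (11 + count)
emit(count)
count = 19

13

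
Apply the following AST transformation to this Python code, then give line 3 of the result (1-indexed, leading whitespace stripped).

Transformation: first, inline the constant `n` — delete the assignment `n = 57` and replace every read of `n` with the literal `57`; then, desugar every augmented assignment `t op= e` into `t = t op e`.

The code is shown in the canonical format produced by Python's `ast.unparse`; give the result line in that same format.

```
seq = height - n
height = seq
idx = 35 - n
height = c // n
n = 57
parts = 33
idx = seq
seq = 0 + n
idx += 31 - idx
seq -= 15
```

Transformed code:
seq = height - 57
height = seq
idx = 35 - 57
height = c // 57
parts = 33
idx = seq
seq = 0 + 57
idx = idx + (31 - idx)
seq = seq - 15

idx = 35 - 57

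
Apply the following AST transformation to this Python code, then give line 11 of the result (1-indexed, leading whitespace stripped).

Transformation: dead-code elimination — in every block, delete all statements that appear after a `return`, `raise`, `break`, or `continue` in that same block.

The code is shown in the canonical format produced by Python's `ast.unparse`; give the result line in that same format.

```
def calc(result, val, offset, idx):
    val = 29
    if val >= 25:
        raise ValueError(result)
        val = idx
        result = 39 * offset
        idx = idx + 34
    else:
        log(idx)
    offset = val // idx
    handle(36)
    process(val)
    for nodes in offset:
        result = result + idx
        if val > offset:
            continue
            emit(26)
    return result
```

Transformed code:
def calc(result, val, offset, idx):
    val = 29
    if val >= 25:
        raise ValueError(result)
    else:
        log(idx)
    offset = val // idx
    handle(36)
    process(val)
    for nodes in offset:
        result = result + idx
        if val > offset:
            continue
    return result

result = result + idx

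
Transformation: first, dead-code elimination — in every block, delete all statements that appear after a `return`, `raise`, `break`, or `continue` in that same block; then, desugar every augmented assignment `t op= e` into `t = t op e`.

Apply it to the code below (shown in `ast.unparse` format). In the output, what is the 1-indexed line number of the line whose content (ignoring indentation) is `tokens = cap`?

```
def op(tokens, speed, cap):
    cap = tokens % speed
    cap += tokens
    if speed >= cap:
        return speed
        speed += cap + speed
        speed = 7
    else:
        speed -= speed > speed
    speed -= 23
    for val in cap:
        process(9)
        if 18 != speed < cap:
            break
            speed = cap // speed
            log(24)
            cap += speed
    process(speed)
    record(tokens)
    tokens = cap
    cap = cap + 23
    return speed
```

15

Transformed code:
def op(tokens, speed, cap):
    cap = tokens % speed
    cap = cap + tokens
    if speed >= cap:
        return speed
    else:
        speed = speed - (speed > speed)
    speed = speed - 23
    for val in cap:
        process(9)
        if 18 != speed < cap:
            break
    process(speed)
    record(tokens)
    tokens = cap
    cap = cap + 23
    return speed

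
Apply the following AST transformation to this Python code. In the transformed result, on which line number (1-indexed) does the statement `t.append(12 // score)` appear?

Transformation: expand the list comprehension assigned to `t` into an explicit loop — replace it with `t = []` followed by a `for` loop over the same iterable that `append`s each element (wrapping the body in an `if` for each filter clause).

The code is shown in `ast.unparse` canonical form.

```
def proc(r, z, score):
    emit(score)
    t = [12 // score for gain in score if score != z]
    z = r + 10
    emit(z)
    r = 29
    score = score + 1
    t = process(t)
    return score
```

Transformed code:
def proc(r, z, score):
    emit(score)
    t = []
    for gain in score:
        if score != z:
            t.append(12 // score)
    z = r + 10
    emit(z)
    r = 29
    score = score + 1
    t = process(t)
    return score

6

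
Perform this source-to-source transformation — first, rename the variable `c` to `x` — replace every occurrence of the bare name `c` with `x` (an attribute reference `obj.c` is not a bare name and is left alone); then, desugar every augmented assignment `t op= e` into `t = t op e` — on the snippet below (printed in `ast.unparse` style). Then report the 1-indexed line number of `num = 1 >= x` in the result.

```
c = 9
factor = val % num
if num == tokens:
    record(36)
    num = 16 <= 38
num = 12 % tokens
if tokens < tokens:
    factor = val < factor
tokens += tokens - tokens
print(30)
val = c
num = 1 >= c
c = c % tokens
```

Transformed code:
x = 9
factor = val % num
if num == tokens:
    record(36)
    num = 16 <= 38
num = 12 % tokens
if tokens < tokens:
    factor = val < factor
tokens = tokens + (tokens - tokens)
print(30)
val = x
num = 1 >= x
x = x % tokens

12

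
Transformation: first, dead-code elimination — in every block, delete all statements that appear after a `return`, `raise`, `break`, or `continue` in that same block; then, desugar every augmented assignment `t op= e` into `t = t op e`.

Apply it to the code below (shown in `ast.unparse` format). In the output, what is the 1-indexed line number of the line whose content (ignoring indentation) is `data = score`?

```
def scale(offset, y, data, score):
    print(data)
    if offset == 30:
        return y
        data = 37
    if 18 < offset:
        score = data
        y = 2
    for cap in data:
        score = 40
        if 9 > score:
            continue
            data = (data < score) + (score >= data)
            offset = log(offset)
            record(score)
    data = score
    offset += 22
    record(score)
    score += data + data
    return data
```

Transformed code:
def scale(offset, y, data, score):
    print(data)
    if offset == 30:
        return y
    if 18 < offset:
        score = data
        y = 2
    for cap in data:
        score = 40
        if 9 > score:
            continue
    data = score
    offset = offset + 22
    record(score)
    score = score + (data + data)
    return data

12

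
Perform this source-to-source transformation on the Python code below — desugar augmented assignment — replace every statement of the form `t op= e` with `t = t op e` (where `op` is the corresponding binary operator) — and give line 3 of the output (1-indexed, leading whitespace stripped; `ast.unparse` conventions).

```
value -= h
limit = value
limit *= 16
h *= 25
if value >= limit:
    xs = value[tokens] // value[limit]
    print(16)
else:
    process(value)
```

Transformed code:
value = value - h
limit = value
limit = limit * 16
h = h * 25
if value >= limit:
    xs = value[tokens] // value[limit]
    print(16)
else:
    process(value)

limit = limit * 16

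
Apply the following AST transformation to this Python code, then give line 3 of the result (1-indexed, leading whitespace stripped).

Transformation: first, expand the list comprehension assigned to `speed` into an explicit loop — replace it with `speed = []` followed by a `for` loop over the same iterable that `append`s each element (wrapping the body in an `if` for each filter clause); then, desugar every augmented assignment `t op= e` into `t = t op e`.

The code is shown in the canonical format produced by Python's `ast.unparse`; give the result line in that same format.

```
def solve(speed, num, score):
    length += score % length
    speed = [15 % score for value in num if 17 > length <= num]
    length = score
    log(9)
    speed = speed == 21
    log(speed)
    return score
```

Transformed code:
def solve(speed, num, score):
    length = length + score % length
    speed = []
    for value in num:
        if 17 > length <= num:
            speed.append(15 % score)
    length = score
    log(9)
    speed = speed == 21
    log(speed)
    return score

speed = []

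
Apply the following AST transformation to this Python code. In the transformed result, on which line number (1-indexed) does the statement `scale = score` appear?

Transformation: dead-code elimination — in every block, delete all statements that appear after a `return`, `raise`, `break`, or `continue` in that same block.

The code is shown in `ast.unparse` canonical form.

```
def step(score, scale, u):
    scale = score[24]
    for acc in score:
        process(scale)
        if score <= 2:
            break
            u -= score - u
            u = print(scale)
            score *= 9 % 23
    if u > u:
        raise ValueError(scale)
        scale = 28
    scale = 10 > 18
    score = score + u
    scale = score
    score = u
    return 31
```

Transformed code:
def step(score, scale, u):
    scale = score[24]
    for acc in score:
        process(scale)
        if score <= 2:
            break
    if u > u:
        raise ValueError(scale)
    scale = 10 > 18
    score = score + u
    scale = score
    score = u
    return 31

11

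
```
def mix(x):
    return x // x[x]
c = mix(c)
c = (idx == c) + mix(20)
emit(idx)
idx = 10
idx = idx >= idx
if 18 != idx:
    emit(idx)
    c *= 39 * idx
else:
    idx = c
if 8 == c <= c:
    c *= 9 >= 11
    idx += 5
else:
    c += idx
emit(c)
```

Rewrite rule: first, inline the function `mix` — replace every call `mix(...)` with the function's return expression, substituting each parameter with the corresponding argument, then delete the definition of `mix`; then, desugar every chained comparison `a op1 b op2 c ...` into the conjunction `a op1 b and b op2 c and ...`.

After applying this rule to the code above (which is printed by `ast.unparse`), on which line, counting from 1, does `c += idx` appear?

15

Transformed code:
c = c // c[c]
c = (idx == c) + 20 // 20[20]
emit(idx)
idx = 10
idx = idx >= idx
if 18 != idx:
    emit(idx)
    c *= 39 * idx
else:
    idx = c
if 8 == c and c <= c:
    c *= 9 >= 11
    idx += 5
else:
    c += idx
emit(c)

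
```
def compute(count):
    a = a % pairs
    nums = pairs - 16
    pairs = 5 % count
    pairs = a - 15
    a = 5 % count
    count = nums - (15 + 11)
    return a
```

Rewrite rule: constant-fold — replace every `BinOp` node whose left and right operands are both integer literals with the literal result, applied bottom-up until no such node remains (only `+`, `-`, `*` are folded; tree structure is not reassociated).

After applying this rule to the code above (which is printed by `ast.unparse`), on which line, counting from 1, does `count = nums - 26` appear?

Transformed code:
def compute(count):
    a = a % pairs
    nums = pairs - 16
    pairs = 5 % count
    pairs = a - 15
    a = 5 % count
    count = nums - 26
    return a

7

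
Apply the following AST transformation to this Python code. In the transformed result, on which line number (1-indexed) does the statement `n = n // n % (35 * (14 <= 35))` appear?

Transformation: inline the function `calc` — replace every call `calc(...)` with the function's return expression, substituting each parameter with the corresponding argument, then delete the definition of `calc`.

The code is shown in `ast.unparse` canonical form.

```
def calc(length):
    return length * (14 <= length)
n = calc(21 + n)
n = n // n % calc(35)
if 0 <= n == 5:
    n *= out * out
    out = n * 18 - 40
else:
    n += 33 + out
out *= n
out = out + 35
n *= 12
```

Transformed code:
n = (21 + n) * (14 <= 21 + n)
n = n // n % (35 * (14 <= 35))
if 0 <= n == 5:
    n *= out * out
    out = n * 18 - 40
else:
    n += 33 + out
out *= n
out = out + 35
n *= 12

2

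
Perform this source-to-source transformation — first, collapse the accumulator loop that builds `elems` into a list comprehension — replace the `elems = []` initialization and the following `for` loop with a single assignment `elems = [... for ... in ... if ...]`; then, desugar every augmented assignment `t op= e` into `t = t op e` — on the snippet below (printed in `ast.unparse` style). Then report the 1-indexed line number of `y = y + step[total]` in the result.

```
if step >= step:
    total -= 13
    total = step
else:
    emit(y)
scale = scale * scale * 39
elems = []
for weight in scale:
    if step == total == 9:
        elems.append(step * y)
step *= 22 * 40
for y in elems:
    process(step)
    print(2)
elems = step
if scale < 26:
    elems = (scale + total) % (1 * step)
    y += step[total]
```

Transformed code:
if step >= step:
    total = total - 13
    total = step
else:
    emit(y)
scale = scale * scale * 39
elems = [step * y for weight in scale if step == total == 9]
step = step * (22 * 40)
for y in elems:
    process(step)
    print(2)
elems = step
if scale < 26:
    elems = (scale + total) % (1 * step)
    y = y + step[total]

15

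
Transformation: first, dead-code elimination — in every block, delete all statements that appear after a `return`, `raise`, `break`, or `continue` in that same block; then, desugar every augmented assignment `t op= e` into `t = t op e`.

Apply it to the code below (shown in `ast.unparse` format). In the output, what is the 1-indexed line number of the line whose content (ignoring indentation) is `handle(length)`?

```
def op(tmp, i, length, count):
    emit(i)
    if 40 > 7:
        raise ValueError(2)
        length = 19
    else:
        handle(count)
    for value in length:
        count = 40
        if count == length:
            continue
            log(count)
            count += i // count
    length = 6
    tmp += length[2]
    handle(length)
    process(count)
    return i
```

13

Transformed code:
def op(tmp, i, length, count):
    emit(i)
    if 40 > 7:
        raise ValueError(2)
    else:
        handle(count)
    for value in length:
        count = 40
        if count == length:
            continue
    length = 6
    tmp = tmp + length[2]
    handle(length)
    process(count)
    return i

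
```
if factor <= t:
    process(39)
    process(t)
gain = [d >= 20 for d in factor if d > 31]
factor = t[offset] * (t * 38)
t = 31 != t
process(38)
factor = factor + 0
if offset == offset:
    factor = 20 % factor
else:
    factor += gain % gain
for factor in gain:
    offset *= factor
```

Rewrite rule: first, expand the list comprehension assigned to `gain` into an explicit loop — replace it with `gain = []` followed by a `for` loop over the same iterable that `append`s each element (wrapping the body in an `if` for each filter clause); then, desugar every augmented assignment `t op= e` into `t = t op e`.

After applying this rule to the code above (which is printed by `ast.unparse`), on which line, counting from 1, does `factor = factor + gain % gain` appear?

15

Transformed code:
if factor <= t:
    process(39)
    process(t)
gain = []
for d in factor:
    if d > 31:
        gain.append(d >= 20)
factor = t[offset] * (t * 38)
t = 31 != t
process(38)
factor = factor + 0
if offset == offset:
    factor = 20 % factor
else:
    factor = factor + gain % gain
for factor in gain:
    offset = offset * factor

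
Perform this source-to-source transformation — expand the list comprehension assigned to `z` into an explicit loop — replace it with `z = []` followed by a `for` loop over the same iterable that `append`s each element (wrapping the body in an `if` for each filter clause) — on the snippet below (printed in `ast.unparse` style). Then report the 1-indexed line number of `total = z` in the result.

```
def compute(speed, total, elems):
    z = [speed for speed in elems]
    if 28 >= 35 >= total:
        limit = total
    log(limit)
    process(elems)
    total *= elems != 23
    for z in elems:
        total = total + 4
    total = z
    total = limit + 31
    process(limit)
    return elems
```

12

Transformed code:
def compute(speed, total, elems):
    z = []
    for speed in elems:
        z.append(speed)
    if 28 >= 35 >= total:
        limit = total
    log(limit)
    process(elems)
    total *= elems != 23
    for z in elems:
        total = total + 4
    total = z
    total = limit + 31
    process(limit)
    return elems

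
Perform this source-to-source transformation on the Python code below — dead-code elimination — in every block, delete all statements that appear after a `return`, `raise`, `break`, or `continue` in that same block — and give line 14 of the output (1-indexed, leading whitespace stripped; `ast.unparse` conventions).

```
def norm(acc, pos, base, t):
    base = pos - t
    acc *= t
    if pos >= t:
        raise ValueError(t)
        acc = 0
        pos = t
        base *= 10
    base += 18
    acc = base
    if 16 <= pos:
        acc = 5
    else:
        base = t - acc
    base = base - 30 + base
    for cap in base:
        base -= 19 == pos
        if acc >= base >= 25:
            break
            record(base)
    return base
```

base -= 19 == pos

Transformed code:
def norm(acc, pos, base, t):
    base = pos - t
    acc *= t
    if pos >= t:
        raise ValueError(t)
    base += 18
    acc = base
    if 16 <= pos:
        acc = 5
    else:
        base = t - acc
    base = base - 30 + base
    for cap in base:
        base -= 19 == pos
        if acc >= base >= 25:
            break
    return base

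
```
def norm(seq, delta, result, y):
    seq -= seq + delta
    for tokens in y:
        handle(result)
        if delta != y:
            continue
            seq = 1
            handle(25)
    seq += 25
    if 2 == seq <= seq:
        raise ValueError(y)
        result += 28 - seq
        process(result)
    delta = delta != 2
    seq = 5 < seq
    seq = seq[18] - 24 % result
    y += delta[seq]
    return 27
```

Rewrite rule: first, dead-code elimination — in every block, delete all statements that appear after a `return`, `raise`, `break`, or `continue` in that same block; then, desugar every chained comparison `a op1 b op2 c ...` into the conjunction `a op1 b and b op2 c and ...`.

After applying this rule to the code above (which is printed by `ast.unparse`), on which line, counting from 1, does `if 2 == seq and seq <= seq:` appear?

8

Transformed code:
def norm(seq, delta, result, y):
    seq -= seq + delta
    for tokens in y:
        handle(result)
        if delta != y:
            continue
    seq += 25
    if 2 == seq and seq <= seq:
        raise ValueError(y)
    delta = delta != 2
    seq = 5 < seq
    seq = seq[18] - 24 % result
    y += delta[seq]
    return 27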